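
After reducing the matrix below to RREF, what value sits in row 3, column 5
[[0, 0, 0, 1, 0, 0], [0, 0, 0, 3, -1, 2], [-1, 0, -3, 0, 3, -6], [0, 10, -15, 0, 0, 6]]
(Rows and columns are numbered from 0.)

Swap R1 and R3.
  [ -1   0   -3  0   3  -6 ]
  [  0   0    0  3  -1   2 ]
  [  0   0    0  1   0   0 ]
  [  0  10  -15  0   0   6 ]
Multiply R1 by -1.
  [ 1   0    3  0  -3  6 ]
  [ 0   0    0  3  -1  2 ]
  [ 0   0    0  1   0  0 ]
  [ 0  10  -15  0   0  6 ]
Swap R2 and R4.
  [ 1   0    3  0  -3  6 ]
  [ 0  10  -15  0   0  6 ]
  [ 0   0    0  1   0  0 ]
  [ 0   0    0  3  -1  2 ]
Multiply R2 by 1/10.
  [ 1  0     3  0  -3    6 ]
  [ 0  1  -3/2  0   0  3/5 ]
  [ 0  0     0  1   0    0 ]
  [ 0  0     0  3  -1    2 ]
Subtract 3 times R3 from R4.
  [ 1  0     3  0  -3    6 ]
  [ 0  1  -3/2  0   0  3/5 ]
  [ 0  0     0  1   0    0 ]
  [ 0  0     0  0  -1    2 ]
Multiply R4 by -1.
  [ 1  0     3  0  -3    6 ]
  [ 0  1  -3/2  0   0  3/5 ]
  [ 0  0     0  1   0    0 ]
  [ 0  0     0  0   1   -2 ]
Add 3 times R4 to R1.
  [ 1  0     3  0  0    0 ]
  [ 0  1  -3/2  0  0  3/5 ]
  [ 0  0     0  1  0    0 ]
  [ 0  0     0  0  1   -2 ]

-2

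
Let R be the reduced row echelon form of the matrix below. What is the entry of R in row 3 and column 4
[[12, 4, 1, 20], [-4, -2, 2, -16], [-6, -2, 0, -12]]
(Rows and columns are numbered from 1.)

-4

R1 := 1/12·R1
  [  1  1/3  1/12  5/3 ]
  [ -4   -2     2  -16 ]
  [ -6   -2     0  -12 ]
R2 := R2 + 4·R1
  [  1   1/3  1/12    5/3 ]
  [  0  -2/3   7/3  -28/3 ]
  [ -6    -2     0    -12 ]
R3 := R3 + 6·R1
  [ 1   1/3  1/12    5/3 ]
  [ 0  -2/3   7/3  -28/3 ]
  [ 0     0   1/2     -2 ]
R2 := -3/2·R2
  [ 1  1/3  1/12  5/3 ]
  [ 0    1  -7/2   14 ]
  [ 0    0   1/2   -2 ]
R3 := 2·R3
  [ 1  1/3  1/12  5/3 ]
  [ 0    1  -7/2   14 ]
  [ 0    0     1   -4 ]
R2 := R2 + 7/2·R3
  [ 1  1/3  1/12  5/3 ]
  [ 0    1     0    0 ]
  [ 0    0     1   -4 ]
R1 := R1 − 1/12·R3
  [ 1  1/3  0   2 ]
  [ 0    1  0   0 ]
  [ 0    0  1  -4 ]
R1 := R1 − 1/3·R2
  [ 1  0  0   2 ]
  [ 0  1  0   0 ]
  [ 0  0  1  -4 ]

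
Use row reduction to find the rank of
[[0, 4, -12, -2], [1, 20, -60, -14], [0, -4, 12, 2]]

rank = 2

R1 <-> R2
  [ 1  20  -60  -14 ]
  [ 0   4  -12   -2 ]
  [ 0  -4   12    2 ]
R2 := 1/4·R2
  [ 1  20  -60   -14 ]
  [ 0   1   -3  -1/2 ]
  [ 0  -4   12     2 ]
R3 := R3 + 4·R2
  [ 1  20  -60   -14 ]
  [ 0   1   -3  -1/2 ]
  [ 0   0    0     0 ]
R1 := R1 − 20·R2
  [ 1  0   0    -4 ]
  [ 0  1  -3  -1/2 ]
  [ 0  0   0     0 ]
The reduced form has 2 nonzero rows.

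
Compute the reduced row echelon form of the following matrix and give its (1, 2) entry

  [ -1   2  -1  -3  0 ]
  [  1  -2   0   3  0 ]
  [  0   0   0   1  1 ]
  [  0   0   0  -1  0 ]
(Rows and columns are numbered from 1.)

R1 -> -1·R1
  [ 1  -2  1   3  0 ]
  [ 1  -2  0   3  0 ]
  [ 0   0  0   1  1 ]
  [ 0   0  0  -1  0 ]
R2 -> R2 − R1
  [ 1  -2   1   3  0 ]
  [ 0   0  -1   0  0 ]
  [ 0   0   0   1  1 ]
  [ 0   0   0  -1  0 ]
R2 -> -1·R2
  [ 1  -2  1   3  0 ]
  [ 0   0  1   0  0 ]
  [ 0   0  0   1  1 ]
  [ 0   0  0  -1  0 ]
R4 -> R4 + R3
  [ 1  -2  1  3  0 ]
  [ 0   0  1  0  0 ]
  [ 0   0  0  1  1 ]
  [ 0   0  0  0  1 ]
R3 -> R3 − R4
  [ 1  -2  1  3  0 ]
  [ 0   0  1  0  0 ]
  [ 0   0  0  1  0 ]
  [ 0   0  0  0  1 ]
R1 -> R1 − 3·R3
  [ 1  -2  1  0  0 ]
  [ 0   0  1  0  0 ]
  [ 0   0  0  1  0 ]
  [ 0   0  0  0  1 ]
R1 -> R1 − R2
  [ 1  -2  0  0  0 ]
  [ 0   0  1  0  0 ]
  [ 0   0  0  1  0 ]
  [ 0   0  0  0  1 ]

-2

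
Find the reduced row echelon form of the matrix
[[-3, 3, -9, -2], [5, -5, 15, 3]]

[[1, -1, 3, 0], [0, 0, 0, 1]]

R1 → -1/3·R1
  [ 1  -1   3  2/3 ]
  [ 5  -5  15    3 ]
R2 → R2 − 5·R1
  [ 1  -1  3   2/3 ]
  [ 0   0  0  -1/3 ]
R2 → -3·R2
  [ 1  -1  3  2/3 ]
  [ 0   0  0    1 ]
R1 → R1 − 2/3·R2
  [ 1  -1  3  0 ]
  [ 0   0  0  1 ]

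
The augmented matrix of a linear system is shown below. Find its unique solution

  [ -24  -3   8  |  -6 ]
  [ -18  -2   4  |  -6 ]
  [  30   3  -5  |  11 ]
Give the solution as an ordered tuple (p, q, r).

r1 -> -1/24·r1
  [   1  1/8  -1/3  |  1/4 ]
  [ -18   -2     4  |   -6 ]
  [  30    3    -5  |   11 ]
r2 -> r2 + 18·r1
  [  1  1/8  -1/3  |   1/4 ]
  [  0  1/4    -2  |  -3/2 ]
  [ 30    3    -5  |    11 ]
r3 -> r3 − 30·r1
  [ 1   1/8  -1/3  |   1/4 ]
  [ 0   1/4    -2  |  -3/2 ]
  [ 0  -3/4     5  |   7/2 ]
r2 -> 4·r2
  [ 1   1/8  -1/3  |  1/4 ]
  [ 0     1    -8  |   -6 ]
  [ 0  -3/4     5  |  7/2 ]
r3 -> r3 + 3/4·r2
  [ 1  1/8  -1/3  |  1/4 ]
  [ 0    1    -8  |   -6 ]
  [ 0    0    -1  |   -1 ]
r3 -> -1·r3
  [ 1  1/8  -1/3  |  1/4 ]
  [ 0    1    -8  |   -6 ]
  [ 0    0     1  |    1 ]
r2 -> r2 + 8·r3
  [ 1  1/8  -1/3  |  1/4 ]
  [ 0    1     0  |    2 ]
  [ 0    0     1  |    1 ]
r1 -> r1 + 1/3·r3
  [ 1  1/8  0  |  7/12 ]
  [ 0    1  0  |     2 ]
  [ 0    0  1  |     1 ]
r1 -> r1 − 1/8·r2
  [ 1  0  0  |  1/3 ]
  [ 0  1  0  |    2 ]
  [ 0  0  1  |    1 ]
Reading off the last column: p = 1/3, q = 2, r = 1.

(1/3, 2, 1)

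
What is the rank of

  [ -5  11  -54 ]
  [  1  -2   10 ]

Multiply ρ1 by -1/5.
  [ 1  -11/5  54/5 ]
  [ 1     -2    10 ]
Subtract ρ1 from ρ2.
  [ 1  -11/5  54/5 ]
  [ 0    1/5  -4/5 ]
Multiply ρ2 by 5.
  [ 1  -11/5  54/5 ]
  [ 0      1    -4 ]
Add 11/5 times ρ2 to ρ1.
  [ 1  0   2 ]
  [ 0  1  -4 ]
The reduced form has 2 nonzero rows.

rank = 2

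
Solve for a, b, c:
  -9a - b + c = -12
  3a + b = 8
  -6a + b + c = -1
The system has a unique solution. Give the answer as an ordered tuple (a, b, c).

(5/3, 3, 6)

Form the augmented matrix and row-reduce:
  [ -9  -1  1  |  -12 ]
  [  3   1  0  |    8 ]
  [ -6   1  1  |   -1 ]
ρ1 := -1/9·ρ1
  [  1  1/9  -1/9  |  4/3 ]
  [  3    1     0  |    8 ]
  [ -6    1     1  |   -1 ]
ρ2 := ρ2 − 3·ρ1
  [  1  1/9  -1/9  |  4/3 ]
  [  0  2/3   1/3  |    4 ]
  [ -6    1     1  |   -1 ]
ρ3 := ρ3 + 6·ρ1
  [ 1  1/9  -1/9  |  4/3 ]
  [ 0  2/3   1/3  |    4 ]
  [ 0  5/3   1/3  |    7 ]
ρ2 := 3/2·ρ2
  [ 1  1/9  -1/9  |  4/3 ]
  [ 0    1   1/2  |    6 ]
  [ 0  5/3   1/3  |    7 ]
ρ3 := ρ3 − 5/3·ρ2
  [ 1  1/9  -1/9  |  4/3 ]
  [ 0    1   1/2  |    6 ]
  [ 0    0  -1/2  |   -3 ]
ρ3 := -2·ρ3
  [ 1  1/9  -1/9  |  4/3 ]
  [ 0    1   1/2  |    6 ]
  [ 0    0     1  |    6 ]
ρ2 := ρ2 − 1/2·ρ3
  [ 1  1/9  -1/9  |  4/3 ]
  [ 0    1     0  |    3 ]
  [ 0    0     1  |    6 ]
ρ1 := ρ1 + 1/9·ρ3
  [ 1  1/9  0  |  2 ]
  [ 0    1  0  |  3 ]
  [ 0    0  1  |  6 ]
ρ1 := ρ1 − 1/9·ρ2
  [ 1  0  0  |  5/3 ]
  [ 0  1  0  |    3 ]
  [ 0  0  1  |    6 ]
Reading off the last column: a = 5/3, b = 3, c = 6.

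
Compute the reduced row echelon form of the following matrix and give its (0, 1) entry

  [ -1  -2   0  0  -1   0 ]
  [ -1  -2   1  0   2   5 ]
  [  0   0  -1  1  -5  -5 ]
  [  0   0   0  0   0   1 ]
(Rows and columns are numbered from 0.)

r1 → -1·r1
  [  1   2   0  0   1   0 ]
  [ -1  -2   1  0   2   5 ]
  [  0   0  -1  1  -5  -5 ]
  [  0   0   0  0   0   1 ]
r2 → r2 + r1
  [ 1  2   0  0   1   0 ]
  [ 0  0   1  0   3   5 ]
  [ 0  0  -1  1  -5  -5 ]
  [ 0  0   0  0   0   1 ]
r3 → r3 + r2
  [ 1  2  0  0   1  0 ]
  [ 0  0  1  0   3  5 ]
  [ 0  0  0  1  -2  0 ]
  [ 0  0  0  0   0  1 ]
r2 → r2 − 5·r4
  [ 1  2  0  0   1  0 ]
  [ 0  0  1  0   3  0 ]
  [ 0  0  0  1  -2  0 ]
  [ 0  0  0  0   0  1 ]

2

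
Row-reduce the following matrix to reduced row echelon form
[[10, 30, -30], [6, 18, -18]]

r1 ← 1/10·r1
  [ 1   3   -3 ]
  [ 6  18  -18 ]
r2 ← r2 − 6·r1
  [ 1  3  -3 ]
  [ 0  0   0 ]

[[1, 3, -3], [0, 0, 0]]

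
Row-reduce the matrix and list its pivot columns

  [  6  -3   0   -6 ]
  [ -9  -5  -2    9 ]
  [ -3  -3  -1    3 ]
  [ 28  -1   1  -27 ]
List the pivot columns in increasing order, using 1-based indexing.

1, 2, 3, 4

R1 ← 1/6·R1
  [  1  -1/2   0   -1 ]
  [ -9    -5  -2    9 ]
  [ -3    -3  -1    3 ]
  [ 28    -1   1  -27 ]
R2 ← R2 + 9·R1
  [  1   -1/2   0   -1 ]
  [  0  -19/2  -2    0 ]
  [ -3     -3  -1    3 ]
  [ 28     -1   1  -27 ]
R3 ← R3 + 3·R1
  [  1   -1/2   0   -1 ]
  [  0  -19/2  -2    0 ]
  [  0   -9/2  -1    0 ]
  [ 28     -1   1  -27 ]
R4 ← R4 − 28·R1
  [ 1   -1/2   0  -1 ]
  [ 0  -19/2  -2   0 ]
  [ 0   -9/2  -1   0 ]
  [ 0     13   1   1 ]
R2 ← -2/19·R2
  [ 1  -1/2     0  -1 ]
  [ 0     1  4/19   0 ]
  [ 0  -9/2    -1   0 ]
  [ 0    13     1   1 ]
R3 ← R3 + 9/2·R2
  [ 1  -1/2      0  -1 ]
  [ 0     1   4/19   0 ]
  [ 0     0  -1/19   0 ]
  [ 0    13      1   1 ]
R4 ← R4 − 13·R2
  [ 1  -1/2       0  -1 ]
  [ 0     1    4/19   0 ]
  [ 0     0   -1/19   0 ]
  [ 0     0  -33/19   1 ]
R3 ← -19·R3
  [ 1  -1/2       0  -1 ]
  [ 0     1    4/19   0 ]
  [ 0     0       1   0 ]
  [ 0     0  -33/19   1 ]
R4 ← R4 + 33/19·R3
  [ 1  -1/2     0  -1 ]
  [ 0     1  4/19   0 ]
  [ 0     0     1   0 ]
  [ 0     0     0   1 ]
R1 ← R1 + R4
  [ 1  -1/2     0  0 ]
  [ 0     1  4/19  0 ]
  [ 0     0     1  0 ]
  [ 0     0     0  1 ]
R2 ← R2 − 4/19·R3
  [ 1  -1/2  0  0 ]
  [ 0     1  0  0 ]
  [ 0     0  1  0 ]
  [ 0     0  0  1 ]
R1 ← R1 + 1/2·R2
  [ 1  0  0  0 ]
  [ 0  1  0  0 ]
  [ 0  0  1  0 ]
  [ 0  0  0  1 ]
Pivot columns are the columns containing a leading 1.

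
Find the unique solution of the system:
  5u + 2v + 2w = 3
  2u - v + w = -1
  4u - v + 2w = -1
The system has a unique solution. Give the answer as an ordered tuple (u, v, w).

Form the augmented matrix and row-reduce:
  [ 5   2  2  |   3 ]
  [ 2  -1  1  |  -1 ]
  [ 4  -1  2  |  -1 ]
r1 ← 1/5·r1
  [ 1  2/5  2/5  |  3/5 ]
  [ 2   -1    1  |   -1 ]
  [ 4   -1    2  |   -1 ]
r2 ← r2 − 2·r1
  [ 1   2/5  2/5  |    3/5 ]
  [ 0  -9/5  1/5  |  -11/5 ]
  [ 4    -1    2  |     -1 ]
r3 ← r3 − 4·r1
  [ 1    2/5  2/5  |    3/5 ]
  [ 0   -9/5  1/5  |  -11/5 ]
  [ 0  -13/5  2/5  |  -17/5 ]
r2 ← -5/9·r2
  [ 1    2/5   2/5  |    3/5 ]
  [ 0      1  -1/9  |   11/9 ]
  [ 0  -13/5   2/5  |  -17/5 ]
r3 ← r3 + 13/5·r2
  [ 1  2/5   2/5  |   3/5 ]
  [ 0    1  -1/9  |  11/9 ]
  [ 0    0   1/9  |  -2/9 ]
r3 ← 9·r3
  [ 1  2/5   2/5  |   3/5 ]
  [ 0    1  -1/9  |  11/9 ]
  [ 0    0     1  |    -2 ]
r2 ← r2 + 1/9·r3
  [ 1  2/5  2/5  |  3/5 ]
  [ 0    1    0  |    1 ]
  [ 0    0    1  |   -2 ]
r1 ← r1 − 2/5·r3
  [ 1  2/5  0  |  7/5 ]
  [ 0    1  0  |    1 ]
  [ 0    0  1  |   -2 ]
r1 ← r1 − 2/5·r2
  [ 1  0  0  |   1 ]
  [ 0  1  0  |   1 ]
  [ 0  0  1  |  -2 ]
Reading off the last column: u = 1, v = 1, w = -2.

(1, 1, -2)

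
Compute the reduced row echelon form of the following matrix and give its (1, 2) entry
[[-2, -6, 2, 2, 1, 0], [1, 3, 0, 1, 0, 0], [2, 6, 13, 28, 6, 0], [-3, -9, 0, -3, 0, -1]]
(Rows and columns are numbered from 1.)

R1 -> -1/2·R1
  [  1   3  -1  -1  -1/2   0 ]
  [  1   3   0   1     0   0 ]
  [  2   6  13  28     6   0 ]
  [ -3  -9   0  -3     0  -1 ]
R2 -> R2 − R1
  [  1   3  -1  -1  -1/2   0 ]
  [  0   0   1   2   1/2   0 ]
  [  2   6  13  28     6   0 ]
  [ -3  -9   0  -3     0  -1 ]
R3 -> R3 − 2·R1
  [  1   3  -1  -1  -1/2   0 ]
  [  0   0   1   2   1/2   0 ]
  [  0   0  15  30     7   0 ]
  [ -3  -9   0  -3     0  -1 ]
R4 -> R4 + 3·R1
  [ 1  3  -1  -1  -1/2   0 ]
  [ 0  0   1   2   1/2   0 ]
  [ 0  0  15  30     7   0 ]
  [ 0  0  -3  -6  -3/2  -1 ]
R3 -> R3 − 15·R2
  [ 1  3  -1  -1  -1/2   0 ]
  [ 0  0   1   2   1/2   0 ]
  [ 0  0   0   0  -1/2   0 ]
  [ 0  0  -3  -6  -3/2  -1 ]
R4 -> R4 + 3·R2
  [ 1  3  -1  -1  -1/2   0 ]
  [ 0  0   1   2   1/2   0 ]
  [ 0  0   0   0  -1/2   0 ]
  [ 0  0   0   0     0  -1 ]
R3 -> -2·R3
  [ 1  3  -1  -1  -1/2   0 ]
  [ 0  0   1   2   1/2   0 ]
  [ 0  0   0   0     1   0 ]
  [ 0  0   0   0     0  -1 ]
R4 -> -1·R4
  [ 1  3  -1  -1  -1/2  0 ]
  [ 0  0   1   2   1/2  0 ]
  [ 0  0   0   0     1  0 ]
  [ 0  0   0   0     0  1 ]
R2 -> R2 − 1/2·R3
  [ 1  3  -1  -1  -1/2  0 ]
  [ 0  0   1   2     0  0 ]
  [ 0  0   0   0     1  0 ]
  [ 0  0   0   0     0  1 ]
R1 -> R1 + 1/2·R3
  [ 1  3  -1  -1  0  0 ]
  [ 0  0   1   2  0  0 ]
  [ 0  0   0   0  1  0 ]
  [ 0  0   0   0  0  1 ]
R1 -> R1 + R2
  [ 1  3  0  1  0  0 ]
  [ 0  0  1  2  0  0 ]
  [ 0  0  0  0  1  0 ]
  [ 0  0  0  0  0  1 ]

3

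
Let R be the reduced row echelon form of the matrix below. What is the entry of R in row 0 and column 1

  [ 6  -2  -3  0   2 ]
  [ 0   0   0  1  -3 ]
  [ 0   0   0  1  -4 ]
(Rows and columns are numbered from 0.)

Multiply r1 by 1/6.
  [ 1  -1/3  -1/2  0  1/3 ]
  [ 0     0     0  1   -3 ]
  [ 0     0     0  1   -4 ]
Subtract r2 from r3.
  [ 1  -1/3  -1/2  0  1/3 ]
  [ 0     0     0  1   -3 ]
  [ 0     0     0  0   -1 ]
Multiply r3 by -1.
  [ 1  -1/3  -1/2  0  1/3 ]
  [ 0     0     0  1   -3 ]
  [ 0     0     0  0    1 ]
Add 3 times r3 to r2.
  [ 1  -1/3  -1/2  0  1/3 ]
  [ 0     0     0  1    0 ]
  [ 0     0     0  0    1 ]
Subtract 1/3 times r3 from r1.
  [ 1  -1/3  -1/2  0  0 ]
  [ 0     0     0  1  0 ]
  [ 0     0     0  0  1 ]

-1/3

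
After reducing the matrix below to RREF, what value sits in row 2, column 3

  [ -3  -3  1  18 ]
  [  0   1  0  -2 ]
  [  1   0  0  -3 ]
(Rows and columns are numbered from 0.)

3

ρ1 -> -1/3·ρ1
ρ3 -> ρ3 − ρ1
ρ3 -> ρ3 + ρ2
ρ3 -> 3·ρ3
ρ1 -> ρ1 + 1/3·ρ3
ρ1 -> ρ1 − ρ2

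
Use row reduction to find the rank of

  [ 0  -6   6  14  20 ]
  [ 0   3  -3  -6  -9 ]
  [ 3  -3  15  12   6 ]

R1 <-> R3
  [ 3  -3  15  12   6 ]
  [ 0   3  -3  -6  -9 ]
  [ 0  -6   6  14  20 ]
R1 := 1/3·R1
  [ 1  -1   5   4   2 ]
  [ 0   3  -3  -6  -9 ]
  [ 0  -6   6  14  20 ]
R2 := 1/3·R2
  [ 1  -1   5   4   2 ]
  [ 0   1  -1  -2  -3 ]
  [ 0  -6   6  14  20 ]
R3 := R3 + 6·R2
  [ 1  -1   5   4   2 ]
  [ 0   1  -1  -2  -3 ]
  [ 0   0   0   2   2 ]
R3 := 1/2·R3
  [ 1  -1   5   4   2 ]
  [ 0   1  -1  -2  -3 ]
  [ 0   0   0   1   1 ]
R2 := R2 + 2·R3
  [ 1  -1   5  4   2 ]
  [ 0   1  -1  0  -1 ]
  [ 0   0   0  1   1 ]
R1 := R1 − 4·R3
  [ 1  -1   5  0  -2 ]
  [ 0   1  -1  0  -1 ]
  [ 0   0   0  1   1 ]
R1 := R1 + R2
  [ 1  0   4  0  -3 ]
  [ 0  1  -1  0  -1 ]
  [ 0  0   0  1   1 ]
The reduced form has 3 nonzero rows.

rank = 3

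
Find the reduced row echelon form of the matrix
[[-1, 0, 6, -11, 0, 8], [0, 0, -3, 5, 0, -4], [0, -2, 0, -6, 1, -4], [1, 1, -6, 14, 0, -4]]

R1 -> -1·R1
  [ 1   0  -6  11  0  -8 ]
  [ 0   0  -3   5  0  -4 ]
  [ 0  -2   0  -6  1  -4 ]
  [ 1   1  -6  14  0  -4 ]
R4 -> R4 − R1
  [ 1   0  -6  11  0  -8 ]
  [ 0   0  -3   5  0  -4 ]
  [ 0  -2   0  -6  1  -4 ]
  [ 0   1   0   3  0   4 ]
R2 <=> R3
  [ 1   0  -6  11  0  -8 ]
  [ 0  -2   0  -6  1  -4 ]
  [ 0   0  -3   5  0  -4 ]
  [ 0   1   0   3  0   4 ]
R2 -> -1/2·R2
  [ 1  0  -6  11     0  -8 ]
  [ 0  1   0   3  -1/2   2 ]
  [ 0  0  -3   5     0  -4 ]
  [ 0  1   0   3     0   4 ]
R4 -> R4 − R2
  [ 1  0  -6  11     0  -8 ]
  [ 0  1   0   3  -1/2   2 ]
  [ 0  0  -3   5     0  -4 ]
  [ 0  0   0   0   1/2   2 ]
R3 -> -1/3·R3
  [ 1  0  -6    11     0   -8 ]
  [ 0  1   0     3  -1/2    2 ]
  [ 0  0   1  -5/3     0  4/3 ]
  [ 0  0   0     0   1/2    2 ]
R4 -> 2·R4
  [ 1  0  -6    11     0   -8 ]
  [ 0  1   0     3  -1/2    2 ]
  [ 0  0   1  -5/3     0  4/3 ]
  [ 0  0   0     0     1    4 ]
R2 -> R2 + 1/2·R4
  [ 1  0  -6    11  0   -8 ]
  [ 0  1   0     3  0    4 ]
  [ 0  0   1  -5/3  0  4/3 ]
  [ 0  0   0     0  1    4 ]
R1 -> R1 + 6·R3
  [ 1  0  0     1  0    0 ]
  [ 0  1  0     3  0    4 ]
  [ 0  0  1  -5/3  0  4/3 ]
  [ 0  0  0     0  1    4 ]

[[1, 0, 0, 1, 0, 0], [0, 1, 0, 3, 0, 4], [0, 0, 1, -5/3, 0, 4/3], [0, 0, 0, 0, 1, 4]]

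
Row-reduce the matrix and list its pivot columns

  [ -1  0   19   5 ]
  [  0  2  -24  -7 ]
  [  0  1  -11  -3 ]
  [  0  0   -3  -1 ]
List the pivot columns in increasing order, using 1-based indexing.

Multiply ρ1 by -1.
  [ 1  0  -19  -5 ]
  [ 0  2  -24  -7 ]
  [ 0  1  -11  -3 ]
  [ 0  0   -3  -1 ]
Multiply ρ2 by 1/2.
  [ 1  0  -19    -5 ]
  [ 0  1  -12  -7/2 ]
  [ 0  1  -11    -3 ]
  [ 0  0   -3    -1 ]
Subtract ρ2 from ρ3.
  [ 1  0  -19    -5 ]
  [ 0  1  -12  -7/2 ]
  [ 0  0    1   1/2 ]
  [ 0  0   -3    -1 ]
Add 3 times ρ3 to ρ4.
  [ 1  0  -19    -5 ]
  [ 0  1  -12  -7/2 ]
  [ 0  0    1   1/2 ]
  [ 0  0    0   1/2 ]
Multiply ρ4 by 2.
  [ 1  0  -19    -5 ]
  [ 0  1  -12  -7/2 ]
  [ 0  0    1   1/2 ]
  [ 0  0    0     1 ]
Subtract 1/2 times ρ4 from ρ3.
  [ 1  0  -19    -5 ]
  [ 0  1  -12  -7/2 ]
  [ 0  0    1     0 ]
  [ 0  0    0     1 ]
Add 7/2 times ρ4 to ρ2.
  [ 1  0  -19  -5 ]
  [ 0  1  -12   0 ]
  [ 0  0    1   0 ]
  [ 0  0    0   1 ]
Add 5 times ρ4 to ρ1.
  [ 1  0  -19  0 ]
  [ 0  1  -12  0 ]
  [ 0  0    1  0 ]
  [ 0  0    0  1 ]
Add 12 times ρ3 to ρ2.
  [ 1  0  -19  0 ]
  [ 0  1    0  0 ]
  [ 0  0    1  0 ]
  [ 0  0    0  1 ]
Add 19 times ρ3 to ρ1.
  [ 1  0  0  0 ]
  [ 0  1  0  0 ]
  [ 0  0  1  0 ]
  [ 0  0  0  1 ]
Pivot columns are the columns containing a leading 1.

1, 2, 3, 4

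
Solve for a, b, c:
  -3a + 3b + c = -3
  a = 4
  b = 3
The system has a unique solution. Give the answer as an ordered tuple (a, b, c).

Form the augmented matrix and row-reduce:
  [ -3  3  1  |  -3 ]
  [  1  0  0  |   4 ]
  [  0  1  0  |   3 ]
R1 := -1/3·R1
R2 := R2 − R1
R3 := R3 − R2
R3 := -3·R3
R2 := R2 − 1/3·R3
R1 := R1 + 1/3·R3
R1 := R1 + R2
Reading off the last column: a = 4, b = 3, c = 0.

(4, 3, 0)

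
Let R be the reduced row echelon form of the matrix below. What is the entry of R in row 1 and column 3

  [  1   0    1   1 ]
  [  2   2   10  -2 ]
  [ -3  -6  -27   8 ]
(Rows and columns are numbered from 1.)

R2 := R2 − 2·R1
  [  1   0    1   1 ]
  [  0   2    8  -4 ]
  [ -3  -6  -27   8 ]
R3 := R3 + 3·R1
  [ 1   0    1   1 ]
  [ 0   2    8  -4 ]
  [ 0  -6  -24  11 ]
R2 := 1/2·R2
  [ 1   0    1   1 ]
  [ 0   1    4  -2 ]
  [ 0  -6  -24  11 ]
R3 := R3 + 6·R2
  [ 1  0  1   1 ]
  [ 0  1  4  -2 ]
  [ 0  0  0  -1 ]
R3 := -1·R3
  [ 1  0  1   1 ]
  [ 0  1  4  -2 ]
  [ 0  0  0   1 ]
R2 := R2 + 2·R3
  [ 1  0  1  1 ]
  [ 0  1  4  0 ]
  [ 0  0  0  1 ]
R1 := R1 − R3
  [ 1  0  1  0 ]
  [ 0  1  4  0 ]
  [ 0  0  0  1 ]

1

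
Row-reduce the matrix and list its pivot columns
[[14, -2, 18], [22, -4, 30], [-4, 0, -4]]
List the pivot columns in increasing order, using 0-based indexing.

0, 1

Multiply r1 by 1/14.
  [  1  -1/7  9/7 ]
  [ 22    -4   30 ]
  [ -4     0   -4 ]
Subtract 22 times r1 from r2.
  [  1  -1/7   9/7 ]
  [  0  -6/7  12/7 ]
  [ -4     0    -4 ]
Add 4 times r1 to r3.
  [ 1  -1/7   9/7 ]
  [ 0  -6/7  12/7 ]
  [ 0  -4/7   8/7 ]
Multiply r2 by -7/6.
  [ 1  -1/7  9/7 ]
  [ 0     1   -2 ]
  [ 0  -4/7  8/7 ]
Add 4/7 times r2 to r3.
  [ 1  -1/7  9/7 ]
  [ 0     1   -2 ]
  [ 0     0    0 ]
Add 1/7 times r2 to r1.
  [ 1  0   1 ]
  [ 0  1  -2 ]
  [ 0  0   0 ]
Pivot columns are the columns containing a leading 1.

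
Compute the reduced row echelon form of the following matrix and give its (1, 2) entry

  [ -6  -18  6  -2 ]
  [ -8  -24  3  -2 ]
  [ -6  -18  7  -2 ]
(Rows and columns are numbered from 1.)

3

R1 ← -1/6·R1
R2 ← R2 + 8·R1
R3 ← R3 + 6·R1
R2 ← -1/5·R2
R3 ← R3 − R2
R3 ← 15/2·R3
R2 ← R2 + 2/15·R3
R1 ← R1 − 1/3·R3
R1 ← R1 + R2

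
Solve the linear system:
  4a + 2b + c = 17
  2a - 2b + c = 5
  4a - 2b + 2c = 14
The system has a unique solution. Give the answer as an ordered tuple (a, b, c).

Form the augmented matrix and row-reduce:
  [ 4   2  1  |  17 ]
  [ 2  -2  1  |   5 ]
  [ 4  -2  2  |  14 ]
r1 ← 1/4·r1
  [ 1  1/2  1/4  |  17/4 ]
  [ 2   -2    1  |     5 ]
  [ 4   -2    2  |    14 ]
r2 ← r2 − 2·r1
  [ 1  1/2  1/4  |  17/4 ]
  [ 0   -3  1/2  |  -7/2 ]
  [ 4   -2    2  |    14 ]
r3 ← r3 − 4·r1
  [ 1  1/2  1/4  |  17/4 ]
  [ 0   -3  1/2  |  -7/2 ]
  [ 0   -4    1  |    -3 ]
r2 ← -1/3·r2
  [ 1  1/2   1/4  |  17/4 ]
  [ 0    1  -1/6  |   7/6 ]
  [ 0   -4     1  |    -3 ]
r3 ← r3 + 4·r2
  [ 1  1/2   1/4  |  17/4 ]
  [ 0    1  -1/6  |   7/6 ]
  [ 0    0   1/3  |   5/3 ]
r3 ← 3·r3
  [ 1  1/2   1/4  |  17/4 ]
  [ 0    1  -1/6  |   7/6 ]
  [ 0    0     1  |     5 ]
r2 ← r2 + 1/6·r3
  [ 1  1/2  1/4  |  17/4 ]
  [ 0    1    0  |     2 ]
  [ 0    0    1  |     5 ]
r1 ← r1 − 1/4·r3
  [ 1  1/2  0  |  3 ]
  [ 0    1  0  |  2 ]
  [ 0    0  1  |  5 ]
r1 ← r1 − 1/2·r2
  [ 1  0  0  |  2 ]
  [ 0  1  0  |  2 ]
  [ 0  0  1  |  5 ]
Reading off the last column: a = 2, b = 2, c = 5.

(2, 2, 5)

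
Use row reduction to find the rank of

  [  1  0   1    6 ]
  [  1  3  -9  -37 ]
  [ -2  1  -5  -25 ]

r2 ← r2 − r1
  [  1  0    1    6 ]
  [  0  3  -10  -43 ]
  [ -2  1   -5  -25 ]
r3 ← r3 + 2·r1
  [ 1  0    1    6 ]
  [ 0  3  -10  -43 ]
  [ 0  1   -3  -13 ]
r2 ← 1/3·r2
  [ 1  0      1      6 ]
  [ 0  1  -10/3  -43/3 ]
  [ 0  1     -3    -13 ]
r3 ← r3 − r2
  [ 1  0      1      6 ]
  [ 0  1  -10/3  -43/3 ]
  [ 0  0    1/3    4/3 ]
r3 ← 3·r3
  [ 1  0      1      6 ]
  [ 0  1  -10/3  -43/3 ]
  [ 0  0      1      4 ]
r2 ← r2 + 10/3·r3
  [ 1  0  1   6 ]
  [ 0  1  0  -1 ]
  [ 0  0  1   4 ]
r1 ← r1 − r3
  [ 1  0  0   2 ]
  [ 0  1  0  -1 ]
  [ 0  0  1   4 ]
The reduced form has 3 nonzero rows.

rank = 3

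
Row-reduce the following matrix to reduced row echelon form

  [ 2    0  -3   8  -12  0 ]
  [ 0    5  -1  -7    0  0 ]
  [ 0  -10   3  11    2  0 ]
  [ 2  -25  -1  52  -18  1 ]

[[1, 0, 0, -1/2, -3, 0], [0, 1, 0, -2, 2/5, 0], [0, 0, 1, -3, 2, 0], [0, 0, 0, 0, 0, 1]]

ρ1 → 1/2·ρ1
ρ4 → ρ4 − 2·ρ1
ρ2 → 1/5·ρ2
ρ3 → ρ3 + 10·ρ2
ρ4 → ρ4 + 25·ρ2
ρ4 → ρ4 + 3·ρ3
ρ2 → ρ2 + 1/5·ρ3
ρ1 → ρ1 + 3/2·ρ3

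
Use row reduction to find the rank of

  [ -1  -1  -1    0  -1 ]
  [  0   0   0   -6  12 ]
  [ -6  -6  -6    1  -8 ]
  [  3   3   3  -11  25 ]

rank = 2

R1 -> -1·R1
  [  1   1   1    0   1 ]
  [  0   0   0   -6  12 ]
  [ -6  -6  -6    1  -8 ]
  [  3   3   3  -11  25 ]
R3 -> R3 + 6·R1
  [ 1  1  1    0   1 ]
  [ 0  0  0   -6  12 ]
  [ 0  0  0    1  -2 ]
  [ 3  3  3  -11  25 ]
R4 -> R4 − 3·R1
  [ 1  1  1    0   1 ]
  [ 0  0  0   -6  12 ]
  [ 0  0  0    1  -2 ]
  [ 0  0  0  -11  22 ]
R2 -> -1/6·R2
  [ 1  1  1    0   1 ]
  [ 0  0  0    1  -2 ]
  [ 0  0  0    1  -2 ]
  [ 0  0  0  -11  22 ]
R3 -> R3 − R2
  [ 1  1  1    0   1 ]
  [ 0  0  0    1  -2 ]
  [ 0  0  0    0   0 ]
  [ 0  0  0  -11  22 ]
R4 -> R4 + 11·R2
  [ 1  1  1  0   1 ]
  [ 0  0  0  1  -2 ]
  [ 0  0  0  0   0 ]
  [ 0  0  0  0   0 ]
The reduced form has 2 nonzero rows.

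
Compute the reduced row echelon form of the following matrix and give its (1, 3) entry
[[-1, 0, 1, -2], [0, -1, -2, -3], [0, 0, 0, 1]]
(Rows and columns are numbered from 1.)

Multiply ρ1 by -1.
  [ 1   0  -1   2 ]
  [ 0  -1  -2  -3 ]
  [ 0   0   0   1 ]
Multiply ρ2 by -1.
  [ 1  0  -1  2 ]
  [ 0  1   2  3 ]
  [ 0  0   0  1 ]
Subtract 3 times ρ3 from ρ2.
  [ 1  0  -1  2 ]
  [ 0  1   2  0 ]
  [ 0  0   0  1 ]
Subtract 2 times ρ3 from ρ1.
  [ 1  0  -1  0 ]
  [ 0  1   2  0 ]
  [ 0  0   0  1 ]

-1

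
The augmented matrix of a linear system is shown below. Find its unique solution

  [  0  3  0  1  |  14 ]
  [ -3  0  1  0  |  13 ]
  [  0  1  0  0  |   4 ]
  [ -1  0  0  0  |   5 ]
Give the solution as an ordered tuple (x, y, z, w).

Swap ρ1 and ρ2.
  [ -3  0  1  0  |  13 ]
  [  0  3  0  1  |  14 ]
  [  0  1  0  0  |   4 ]
  [ -1  0  0  0  |   5 ]
Multiply ρ1 by -1/3.
  [  1  0  -1/3  0  |  -13/3 ]
  [  0  3     0  1  |     14 ]
  [  0  1     0  0  |      4 ]
  [ -1  0     0  0  |      5 ]
Add ρ1 to ρ4.
  [ 1  0  -1/3  0  |  -13/3 ]
  [ 0  3     0  1  |     14 ]
  [ 0  1     0  0  |      4 ]
  [ 0  0  -1/3  0  |    2/3 ]
Multiply ρ2 by 1/3.
  [ 1  0  -1/3    0  |  -13/3 ]
  [ 0  1     0  1/3  |   14/3 ]
  [ 0  1     0    0  |      4 ]
  [ 0  0  -1/3    0  |    2/3 ]
Subtract ρ2 from ρ3.
  [ 1  0  -1/3     0  |  -13/3 ]
  [ 0  1     0   1/3  |   14/3 ]
  [ 0  0     0  -1/3  |   -2/3 ]
  [ 0  0  -1/3     0  |    2/3 ]
Swap ρ3 and ρ4.
  [ 1  0  -1/3     0  |  -13/3 ]
  [ 0  1     0   1/3  |   14/3 ]
  [ 0  0  -1/3     0  |    2/3 ]
  [ 0  0     0  -1/3  |   -2/3 ]
Multiply ρ3 by -3.
  [ 1  0  -1/3     0  |  -13/3 ]
  [ 0  1     0   1/3  |   14/3 ]
  [ 0  0     1     0  |     -2 ]
  [ 0  0     0  -1/3  |   -2/3 ]
Multiply ρ4 by -3.
  [ 1  0  -1/3    0  |  -13/3 ]
  [ 0  1     0  1/3  |   14/3 ]
  [ 0  0     1    0  |     -2 ]
  [ 0  0     0    1  |      2 ]
Subtract 1/3 times ρ4 from ρ2.
  [ 1  0  -1/3  0  |  -13/3 ]
  [ 0  1     0  0  |      4 ]
  [ 0  0     1  0  |     -2 ]
  [ 0  0     0  1  |      2 ]
Add 1/3 times ρ3 to ρ1.
  [ 1  0  0  0  |  -5 ]
  [ 0  1  0  0  |   4 ]
  [ 0  0  1  0  |  -2 ]
  [ 0  0  0  1  |   2 ]
Reading off the last column: x = -5, y = 4, z = -2, w = 2.

(-5, 4, -2, 2)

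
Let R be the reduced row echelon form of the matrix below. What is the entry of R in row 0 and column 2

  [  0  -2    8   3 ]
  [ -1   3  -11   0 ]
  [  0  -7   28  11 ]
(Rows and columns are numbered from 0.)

Swap r1 and r2.
  [ -1   3  -11   0 ]
  [  0  -2    8   3 ]
  [  0  -7   28  11 ]
Multiply r1 by -1.
  [ 1  -3  11   0 ]
  [ 0  -2   8   3 ]
  [ 0  -7  28  11 ]
Multiply r2 by -1/2.
  [ 1  -3  11     0 ]
  [ 0   1  -4  -3/2 ]
  [ 0  -7  28    11 ]
Add 7 times r2 to r3.
  [ 1  -3  11     0 ]
  [ 0   1  -4  -3/2 ]
  [ 0   0   0   1/2 ]
Multiply r3 by 2.
  [ 1  -3  11     0 ]
  [ 0   1  -4  -3/2 ]
  [ 0   0   0     1 ]
Add 3/2 times r3 to r2.
  [ 1  -3  11  0 ]
  [ 0   1  -4  0 ]
  [ 0   0   0  1 ]
Add 3 times r2 to r1.
  [ 1  0  -1  0 ]
  [ 0  1  -4  0 ]
  [ 0  0   0  1 ]

-1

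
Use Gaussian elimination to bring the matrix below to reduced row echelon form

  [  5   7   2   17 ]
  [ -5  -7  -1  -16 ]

R1 ← 1/5·R1
  [  1  7/5  2/5  17/5 ]
  [ -5   -7   -1   -16 ]
R2 ← R2 + 5·R1
  [ 1  7/5  2/5  17/5 ]
  [ 0    0    1     1 ]
R1 ← R1 − 2/5·R2
  [ 1  7/5  0  3 ]
  [ 0    0  1  1 ]

[[1, 7/5, 0, 3], [0, 0, 1, 1]]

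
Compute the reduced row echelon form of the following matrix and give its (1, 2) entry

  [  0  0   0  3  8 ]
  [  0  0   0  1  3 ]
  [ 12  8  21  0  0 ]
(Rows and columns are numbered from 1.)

ρ1 ↔ ρ3
  [ 12  8  21  0  0 ]
  [  0  0   0  1  3 ]
  [  0  0   0  3  8 ]
ρ1 -> 1/12·ρ1
  [ 1  2/3  7/4  0  0 ]
  [ 0    0    0  1  3 ]
  [ 0    0    0  3  8 ]
ρ3 -> ρ3 − 3·ρ2
  [ 1  2/3  7/4  0   0 ]
  [ 0    0    0  1   3 ]
  [ 0    0    0  0  -1 ]
ρ3 -> -1·ρ3
  [ 1  2/3  7/4  0  0 ]
  [ 0    0    0  1  3 ]
  [ 0    0    0  0  1 ]
ρ2 -> ρ2 − 3·ρ3
  [ 1  2/3  7/4  0  0 ]
  [ 0    0    0  1  0 ]
  [ 0    0    0  0  1 ]

2/3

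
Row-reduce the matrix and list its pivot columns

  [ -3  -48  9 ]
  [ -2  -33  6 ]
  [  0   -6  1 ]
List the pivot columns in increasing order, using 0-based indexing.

0, 1, 2

R1 → -1/3·R1
  [  1   16  -3 ]
  [ -2  -33   6 ]
  [  0   -6   1 ]
R2 → R2 + 2·R1
  [ 1  16  -3 ]
  [ 0  -1   0 ]
  [ 0  -6   1 ]
R2 → -1·R2
  [ 1  16  -3 ]
  [ 0   1   0 ]
  [ 0  -6   1 ]
R3 → R3 + 6·R2
  [ 1  16  -3 ]
  [ 0   1   0 ]
  [ 0   0   1 ]
R1 → R1 + 3·R3
  [ 1  16  0 ]
  [ 0   1  0 ]
  [ 0   0  1 ]
R1 → R1 − 16·R2
  [ 1  0  0 ]
  [ 0  1  0 ]
  [ 0  0  1 ]
Pivot columns are the columns containing a leading 1.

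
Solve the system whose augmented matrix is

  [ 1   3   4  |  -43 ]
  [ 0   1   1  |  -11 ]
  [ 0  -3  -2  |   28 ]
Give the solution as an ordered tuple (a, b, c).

R3 → R3 + 3·R2
  [ 1  3  4  |  -43 ]
  [ 0  1  1  |  -11 ]
  [ 0  0  1  |   -5 ]
R2 → R2 − R3
  [ 1  3  4  |  -43 ]
  [ 0  1  0  |   -6 ]
  [ 0  0  1  |   -5 ]
R1 → R1 − 4·R3
  [ 1  3  0  |  -23 ]
  [ 0  1  0  |   -6 ]
  [ 0  0  1  |   -5 ]
R1 → R1 − 3·R2
  [ 1  0  0  |  -5 ]
  [ 0  1  0  |  -6 ]
  [ 0  0  1  |  -5 ]
Reading off the last column: a = -5, b = -6, c = -5.

(-5, -6, -5)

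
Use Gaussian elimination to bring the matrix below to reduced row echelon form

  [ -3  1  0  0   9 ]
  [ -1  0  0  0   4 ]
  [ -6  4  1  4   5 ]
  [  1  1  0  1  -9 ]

[[1, 0, 0, 0, -4], [0, 1, 0, 0, -3], [0, 0, 1, 0, 1], [0, 0, 0, 1, -2]]

R1 := -1/3·R1
  [  1  -1/3  0  0  -3 ]
  [ -1     0  0  0   4 ]
  [ -6     4  1  4   5 ]
  [  1     1  0  1  -9 ]
R2 := R2 + R1
  [  1  -1/3  0  0  -3 ]
  [  0  -1/3  0  0   1 ]
  [ -6     4  1  4   5 ]
  [  1     1  0  1  -9 ]
R3 := R3 + 6·R1
  [ 1  -1/3  0  0   -3 ]
  [ 0  -1/3  0  0    1 ]
  [ 0     2  1  4  -13 ]
  [ 1     1  0  1   -9 ]
R4 := R4 − R1
  [ 1  -1/3  0  0   -3 ]
  [ 0  -1/3  0  0    1 ]
  [ 0     2  1  4  -13 ]
  [ 0   4/3  0  1   -6 ]
R2 := -3·R2
  [ 1  -1/3  0  0   -3 ]
  [ 0     1  0  0   -3 ]
  [ 0     2  1  4  -13 ]
  [ 0   4/3  0  1   -6 ]
R3 := R3 − 2·R2
  [ 1  -1/3  0  0  -3 ]
  [ 0     1  0  0  -3 ]
  [ 0     0  1  4  -7 ]
  [ 0   4/3  0  1  -6 ]
R4 := R4 − 4/3·R2
  [ 1  -1/3  0  0  -3 ]
  [ 0     1  0  0  -3 ]
  [ 0     0  1  4  -7 ]
  [ 0     0  0  1  -2 ]
R3 := R3 − 4·R4
  [ 1  -1/3  0  0  -3 ]
  [ 0     1  0  0  -3 ]
  [ 0     0  1  0   1 ]
  [ 0     0  0  1  -2 ]
R1 := R1 + 1/3·R2
  [ 1  0  0  0  -4 ]
  [ 0  1  0  0  -3 ]
  [ 0  0  1  0   1 ]
  [ 0  0  0  1  -2 ]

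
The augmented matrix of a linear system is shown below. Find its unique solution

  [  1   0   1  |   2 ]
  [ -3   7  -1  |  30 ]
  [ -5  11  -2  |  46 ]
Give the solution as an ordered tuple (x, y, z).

(-2, 4, 4)

R2 := R2 + 3·R1
  [  1   0   1  |   2 ]
  [  0   7   2  |  36 ]
  [ -5  11  -2  |  46 ]
R3 := R3 + 5·R1
  [ 1   0  1  |   2 ]
  [ 0   7  2  |  36 ]
  [ 0  11  3  |  56 ]
R2 := 1/7·R2
  [ 1   0    1  |     2 ]
  [ 0   1  2/7  |  36/7 ]
  [ 0  11    3  |    56 ]
R3 := R3 − 11·R2
  [ 1  0     1  |     2 ]
  [ 0  1   2/7  |  36/7 ]
  [ 0  0  -1/7  |  -4/7 ]
R3 := -7·R3
  [ 1  0    1  |     2 ]
  [ 0  1  2/7  |  36/7 ]
  [ 0  0    1  |     4 ]
R2 := R2 − 2/7·R3
  [ 1  0  1  |  2 ]
  [ 0  1  0  |  4 ]
  [ 0  0  1  |  4 ]
R1 := R1 − R3
  [ 1  0  0  |  -2 ]
  [ 0  1  0  |   4 ]
  [ 0  0  1  |   4 ]
Reading off the last column: x = -2, y = 4, z = 4.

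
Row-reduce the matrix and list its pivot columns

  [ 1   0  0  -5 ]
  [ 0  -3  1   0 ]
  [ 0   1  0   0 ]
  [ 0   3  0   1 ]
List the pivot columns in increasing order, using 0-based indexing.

0, 1, 2, 3

R2 -> -1/3·R2
  [ 1  0     0  -5 ]
  [ 0  1  -1/3   0 ]
  [ 0  1     0   0 ]
  [ 0  3     0   1 ]
R3 -> R3 − R2
  [ 1  0     0  -5 ]
  [ 0  1  -1/3   0 ]
  [ 0  0   1/3   0 ]
  [ 0  3     0   1 ]
R4 -> R4 − 3·R2
  [ 1  0     0  -5 ]
  [ 0  1  -1/3   0 ]
  [ 0  0   1/3   0 ]
  [ 0  0     1   1 ]
R3 -> 3·R3
  [ 1  0     0  -5 ]
  [ 0  1  -1/3   0 ]
  [ 0  0     1   0 ]
  [ 0  0     1   1 ]
R4 -> R4 − R3
  [ 1  0     0  -5 ]
  [ 0  1  -1/3   0 ]
  [ 0  0     1   0 ]
  [ 0  0     0   1 ]
R1 -> R1 + 5·R4
  [ 1  0     0  0 ]
  [ 0  1  -1/3  0 ]
  [ 0  0     1  0 ]
  [ 0  0     0  1 ]
R2 -> R2 + 1/3·R3
  [ 1  0  0  0 ]
  [ 0  1  0  0 ]
  [ 0  0  1  0 ]
  [ 0  0  0  1 ]
Pivot columns are the columns containing a leading 1.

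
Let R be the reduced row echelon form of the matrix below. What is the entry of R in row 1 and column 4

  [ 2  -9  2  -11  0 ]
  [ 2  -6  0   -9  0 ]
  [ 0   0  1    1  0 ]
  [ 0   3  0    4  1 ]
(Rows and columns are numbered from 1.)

Multiply R1 by 1/2.
  [ 1  -9/2  1  -11/2  0 ]
  [ 2    -6  0     -9  0 ]
  [ 0     0  1      1  0 ]
  [ 0     3  0      4  1 ]
Subtract 2 times R1 from R2.
  [ 1  -9/2   1  -11/2  0 ]
  [ 0     3  -2      2  0 ]
  [ 0     0   1      1  0 ]
  [ 0     3   0      4  1 ]
Multiply R2 by 1/3.
  [ 1  -9/2     1  -11/2  0 ]
  [ 0     1  -2/3    2/3  0 ]
  [ 0     0     1      1  0 ]
  [ 0     3     0      4  1 ]
Subtract 3 times R2 from R4.
  [ 1  -9/2     1  -11/2  0 ]
  [ 0     1  -2/3    2/3  0 ]
  [ 0     0     1      1  0 ]
  [ 0     0     2      2  1 ]
Subtract 2 times R3 from R4.
  [ 1  -9/2     1  -11/2  0 ]
  [ 0     1  -2/3    2/3  0 ]
  [ 0     0     1      1  0 ]
  [ 0     0     0      0  1 ]
Add 2/3 times R3 to R2.
  [ 1  -9/2  1  -11/2  0 ]
  [ 0     1  0    4/3  0 ]
  [ 0     0  1      1  0 ]
  [ 0     0  0      0  1 ]
Subtract R3 from R1.
  [ 1  -9/2  0  -13/2  0 ]
  [ 0     1  0    4/3  0 ]
  [ 0     0  1      1  0 ]
  [ 0     0  0      0  1 ]
Add 9/2 times R2 to R1.
  [ 1  0  0  -1/2  0 ]
  [ 0  1  0   4/3  0 ]
  [ 0  0  1     1  0 ]
  [ 0  0  0     0  1 ]

-1/2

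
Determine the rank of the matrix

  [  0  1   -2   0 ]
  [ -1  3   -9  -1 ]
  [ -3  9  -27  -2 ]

r1 <=> r2
r1 ← -1·r1
r3 ← r3 + 3·r1
r1 ← r1 − r3
r1 ← r1 + 3·r2
The reduced form has 3 nonzero rows.

rank = 3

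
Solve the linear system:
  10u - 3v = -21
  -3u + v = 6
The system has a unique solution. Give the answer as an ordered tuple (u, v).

Form the augmented matrix and row-reduce:
  [ 10  -3  |  -21 ]
  [ -3   1  |    6 ]
R1 ← 1/10·R1
  [  1  -3/10  |  -21/10 ]
  [ -3      1  |       6 ]
R2 ← R2 + 3·R1
  [ 1  -3/10  |  -21/10 ]
  [ 0   1/10  |   -3/10 ]
R2 ← 10·R2
  [ 1  -3/10  |  -21/10 ]
  [ 0      1  |      -3 ]
R1 ← R1 + 3/10·R2
  [ 1  0  |  -3 ]
  [ 0  1  |  -3 ]
Reading off the last column: u = -3, v = -3.

(-3, -3)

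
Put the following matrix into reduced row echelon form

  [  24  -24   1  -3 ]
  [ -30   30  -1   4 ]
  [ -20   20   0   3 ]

ρ1 → 1/24·ρ1
ρ2 → ρ2 + 30·ρ1
ρ3 → ρ3 + 20·ρ1
ρ2 → 4·ρ2
ρ3 → ρ3 − 5/6·ρ2
ρ3 → -3·ρ3
ρ2 → ρ2 − ρ3
ρ1 → ρ1 + 1/8·ρ3
ρ1 → ρ1 − 1/24·ρ2

[[1, -1, 0, 0], [0, 0, 1, 0], [0, 0, 0, 1]]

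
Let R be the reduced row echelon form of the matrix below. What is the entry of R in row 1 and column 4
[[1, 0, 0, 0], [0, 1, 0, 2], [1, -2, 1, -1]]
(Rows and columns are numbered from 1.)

r3 ← r3 − r1
  [ 1   0  0   0 ]
  [ 0   1  0   2 ]
  [ 0  -2  1  -1 ]
r3 ← r3 + 2·r2
  [ 1  0  0  0 ]
  [ 0  1  0  2 ]
  [ 0  0  1  3 ]

0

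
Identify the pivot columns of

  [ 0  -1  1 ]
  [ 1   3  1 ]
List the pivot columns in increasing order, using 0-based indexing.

R1 <=> R2
  [ 1   3  1 ]
  [ 0  -1  1 ]
R2 := -1·R2
  [ 1  3   1 ]
  [ 0  1  -1 ]
R1 := R1 − 3·R2
  [ 1  0   4 ]
  [ 0  1  -1 ]
Pivot columns are the columns containing a leading 1.

0, 1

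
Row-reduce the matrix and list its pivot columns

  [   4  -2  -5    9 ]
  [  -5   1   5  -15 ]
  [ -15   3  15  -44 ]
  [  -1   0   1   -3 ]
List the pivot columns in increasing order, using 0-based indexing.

0, 1, 2, 3

r1 := 1/4·r1
r2 := r2 + 5·r1
r3 := r3 + 15·r1
r4 := r4 + r1
r2 := -2/3·r2
r3 := r3 + 9/2·r2
r4 := r4 + 1/2·r2
r3 <-> r4
r3 := 6·r3
r3 := r3 − 3·r4
r2 := r2 − 5/2·r4
r1 := r1 − 9/4·r4
r2 := r2 − 5/6·r3
r1 := r1 + 5/4·r3
r1 := r1 + 1/2·r2
Pivot columns are the columns containing a leading 1.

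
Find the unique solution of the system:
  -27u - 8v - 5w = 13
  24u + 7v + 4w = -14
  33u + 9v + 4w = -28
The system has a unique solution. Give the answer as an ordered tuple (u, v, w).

Form the augmented matrix and row-reduce:
  [ -27  -8  -5  |   13 ]
  [  24   7   4  |  -14 ]
  [  33   9   4  |  -28 ]
R1 := -1/27·R1
  [  1  8/27  5/27  |  -13/27 ]
  [ 24     7     4  |     -14 ]
  [ 33     9     4  |     -28 ]
R2 := R2 − 24·R1
  [  1  8/27  5/27  |  -13/27 ]
  [  0  -1/9  -4/9  |   -22/9 ]
  [ 33     9     4  |     -28 ]
R3 := R3 − 33·R1
  [ 1  8/27   5/27  |  -13/27 ]
  [ 0  -1/9   -4/9  |   -22/9 ]
  [ 0  -7/9  -19/9  |  -109/9 ]
R2 := -9·R2
  [ 1  8/27   5/27  |  -13/27 ]
  [ 0     1      4  |      22 ]
  [ 0  -7/9  -19/9  |  -109/9 ]
R3 := R3 + 7/9·R2
  [ 1  8/27  5/27  |  -13/27 ]
  [ 0     1     4  |      22 ]
  [ 0     0     1  |       5 ]
R2 := R2 − 4·R3
  [ 1  8/27  5/27  |  -13/27 ]
  [ 0     1     0  |       2 ]
  [ 0     0     1  |       5 ]
R1 := R1 − 5/27·R3
  [ 1  8/27  0  |  -38/27 ]
  [ 0     1  0  |       2 ]
  [ 0     0  1  |       5 ]
R1 := R1 − 8/27·R2
  [ 1  0  0  |  -2 ]
  [ 0  1  0  |   2 ]
  [ 0  0  1  |   5 ]
Reading off the last column: u = -2, v = 2, w = 5.

(-2, 2, 5)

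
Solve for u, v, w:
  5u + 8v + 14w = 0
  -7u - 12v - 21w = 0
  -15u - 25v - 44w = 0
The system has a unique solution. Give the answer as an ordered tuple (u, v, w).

Form the augmented matrix and row-reduce:
  [   5    8   14  |  0 ]
  [  -7  -12  -21  |  0 ]
  [ -15  -25  -44  |  0 ]
R1 ← 1/5·R1
R2 ← R2 + 7·R1
R3 ← R3 + 15·R1
R2 ← -5/4·R2
R3 ← R3 + R2
R3 ← -4·R3
R2 ← R2 − 7/4·R3
R1 ← R1 − 14/5·R3
R1 ← R1 − 8/5·R2
Reading off the last column: u = 0, v = 0, w = 0.

(0, 0, 0)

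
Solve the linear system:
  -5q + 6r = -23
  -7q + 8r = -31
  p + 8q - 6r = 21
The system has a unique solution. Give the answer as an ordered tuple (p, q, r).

Form the augmented matrix and row-reduce:
  [ 0  -5   6  |  -23 ]
  [ 0  -7   8  |  -31 ]
  [ 1   8  -6  |   21 ]
R1 <-> R3
  [ 1   8  -6  |   21 ]
  [ 0  -7   8  |  -31 ]
  [ 0  -5   6  |  -23 ]
R2 -> -1/7·R2
  [ 1   8    -6  |    21 ]
  [ 0   1  -8/7  |  31/7 ]
  [ 0  -5     6  |   -23 ]
R3 -> R3 + 5·R2
  [ 1  8    -6  |    21 ]
  [ 0  1  -8/7  |  31/7 ]
  [ 0  0   2/7  |  -6/7 ]
R3 -> 7/2·R3
  [ 1  8    -6  |    21 ]
  [ 0  1  -8/7  |  31/7 ]
  [ 0  0     1  |    -3 ]
R2 -> R2 + 8/7·R3
  [ 1  8  -6  |  21 ]
  [ 0  1   0  |   1 ]
  [ 0  0   1  |  -3 ]
R1 -> R1 + 6·R3
  [ 1  8  0  |   3 ]
  [ 0  1  0  |   1 ]
  [ 0  0  1  |  -3 ]
R1 -> R1 − 8·R2
  [ 1  0  0  |  -5 ]
  [ 0  1  0  |   1 ]
  [ 0  0  1  |  -3 ]
Reading off the last column: p = -5, q = 1, r = -3.

(-5, 1, -3)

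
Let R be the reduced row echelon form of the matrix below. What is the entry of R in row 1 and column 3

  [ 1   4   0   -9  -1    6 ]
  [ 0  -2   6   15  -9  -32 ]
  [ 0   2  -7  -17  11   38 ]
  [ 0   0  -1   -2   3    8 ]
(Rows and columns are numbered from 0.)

-3/2

R2 := -1/2·R2
  [ 1  4   0     -9   -1   6 ]
  [ 0  1  -3  -15/2  9/2  16 ]
  [ 0  2  -7    -17   11  38 ]
  [ 0  0  -1     -2    3   8 ]
R3 := R3 − 2·R2
  [ 1  4   0     -9   -1   6 ]
  [ 0  1  -3  -15/2  9/2  16 ]
  [ 0  0  -1     -2    2   6 ]
  [ 0  0  -1     -2    3   8 ]
R3 := -1·R3
  [ 1  4   0     -9   -1   6 ]
  [ 0  1  -3  -15/2  9/2  16 ]
  [ 0  0   1      2   -2  -6 ]
  [ 0  0  -1     -2    3   8 ]
R4 := R4 + R3
  [ 1  4   0     -9   -1   6 ]
  [ 0  1  -3  -15/2  9/2  16 ]
  [ 0  0   1      2   -2  -6 ]
  [ 0  0   0      0    1   2 ]
R3 := R3 + 2·R4
  [ 1  4   0     -9   -1   6 ]
  [ 0  1  -3  -15/2  9/2  16 ]
  [ 0  0   1      2    0  -2 ]
  [ 0  0   0      0    1   2 ]
R2 := R2 − 9/2·R4
  [ 1  4   0     -9  -1   6 ]
  [ 0  1  -3  -15/2   0   7 ]
  [ 0  0   1      2   0  -2 ]
  [ 0  0   0      0   1   2 ]
R1 := R1 + R4
  [ 1  4   0     -9  0   8 ]
  [ 0  1  -3  -15/2  0   7 ]
  [ 0  0   1      2  0  -2 ]
  [ 0  0   0      0  1   2 ]
R2 := R2 + 3·R3
  [ 1  4  0    -9  0   8 ]
  [ 0  1  0  -3/2  0   1 ]
  [ 0  0  1     2  0  -2 ]
  [ 0  0  0     0  1   2 ]
R1 := R1 − 4·R2
  [ 1  0  0    -3  0   4 ]
  [ 0  1  0  -3/2  0   1 ]
  [ 0  0  1     2  0  -2 ]
  [ 0  0  0     0  1   2 ]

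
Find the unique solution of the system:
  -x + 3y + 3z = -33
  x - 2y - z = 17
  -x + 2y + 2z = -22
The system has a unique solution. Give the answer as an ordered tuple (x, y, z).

Form the augmented matrix and row-reduce:
  [ -1   3   3  |  -33 ]
  [  1  -2  -1  |   17 ]
  [ -1   2   2  |  -22 ]
R1 := -1·R1
  [  1  -3  -3  |   33 ]
  [  1  -2  -1  |   17 ]
  [ -1   2   2  |  -22 ]
R2 := R2 − R1
  [  1  -3  -3  |   33 ]
  [  0   1   2  |  -16 ]
  [ -1   2   2  |  -22 ]
R3 := R3 + R1
  [ 1  -3  -3  |   33 ]
  [ 0   1   2  |  -16 ]
  [ 0  -1  -1  |   11 ]
R3 := R3 + R2
  [ 1  -3  -3  |   33 ]
  [ 0   1   2  |  -16 ]
  [ 0   0   1  |   -5 ]
R2 := R2 − 2·R3
  [ 1  -3  -3  |  33 ]
  [ 0   1   0  |  -6 ]
  [ 0   0   1  |  -5 ]
R1 := R1 + 3·R3
  [ 1  -3  0  |  18 ]
  [ 0   1  0  |  -6 ]
  [ 0   0  1  |  -5 ]
R1 := R1 + 3·R2
  [ 1  0  0  |   0 ]
  [ 0  1  0  |  -6 ]
  [ 0  0  1  |  -5 ]
Reading off the last column: x = 0, y = -6, z = -5.

(0, -6, -5)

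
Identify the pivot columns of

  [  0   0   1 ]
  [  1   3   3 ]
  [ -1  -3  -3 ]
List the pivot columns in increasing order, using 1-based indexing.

1, 3

R1 <-> R2
  [  1   3   3 ]
  [  0   0   1 ]
  [ -1  -3  -3 ]
R3 -> R3 + R1
  [ 1  3  3 ]
  [ 0  0  1 ]
  [ 0  0  0 ]
R1 -> R1 − 3·R2
  [ 1  3  0 ]
  [ 0  0  1 ]
  [ 0  0  0 ]
Pivot columns are the columns containing a leading 1.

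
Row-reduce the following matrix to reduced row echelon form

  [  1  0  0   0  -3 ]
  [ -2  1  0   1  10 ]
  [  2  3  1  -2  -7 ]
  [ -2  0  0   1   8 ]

ρ2 := ρ2 + 2·ρ1
  [  1  0  0   0  -3 ]
  [  0  1  0   1   4 ]
  [  2  3  1  -2  -7 ]
  [ -2  0  0   1   8 ]
ρ3 := ρ3 − 2·ρ1
  [  1  0  0   0  -3 ]
  [  0  1  0   1   4 ]
  [  0  3  1  -2  -1 ]
  [ -2  0  0   1   8 ]
ρ4 := ρ4 + 2·ρ1
  [ 1  0  0   0  -3 ]
  [ 0  1  0   1   4 ]
  [ 0  3  1  -2  -1 ]
  [ 0  0  0   1   2 ]
ρ3 := ρ3 − 3·ρ2
  [ 1  0  0   0   -3 ]
  [ 0  1  0   1    4 ]
  [ 0  0  1  -5  -13 ]
  [ 0  0  0   1    2 ]
ρ3 := ρ3 + 5·ρ4
  [ 1  0  0  0  -3 ]
  [ 0  1  0  1   4 ]
  [ 0  0  1  0  -3 ]
  [ 0  0  0  1   2 ]
ρ2 := ρ2 − ρ4
  [ 1  0  0  0  -3 ]
  [ 0  1  0  0   2 ]
  [ 0  0  1  0  -3 ]
  [ 0  0  0  1   2 ]

[[1, 0, 0, 0, -3], [0, 1, 0, 0, 2], [0, 0, 1, 0, -3], [0, 0, 0, 1, 2]]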